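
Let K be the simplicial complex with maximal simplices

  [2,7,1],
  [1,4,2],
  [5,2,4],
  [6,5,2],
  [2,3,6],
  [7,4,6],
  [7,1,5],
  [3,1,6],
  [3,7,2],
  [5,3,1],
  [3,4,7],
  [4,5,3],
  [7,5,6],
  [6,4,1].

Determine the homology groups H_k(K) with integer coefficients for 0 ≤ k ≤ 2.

H_0 ≅ Z,  H_1 ≅ Z^2,  H_2 ≅ Z.

Take the total order 1 < 2 < 3 < 4 < 5 < 6 < 7 on the vertex set. Then K (dimension 2) consists of the simplices:

  0-simplices (7): [1], [2], [3], [4], [5], [6], [7]
  1-simplices (21): [1,2], [1,3], [1,4], [1,5], [1,6], [1,7], [2,3], [2,4], [2,5], [2,6], [2,7], [3,4], [3,5], [3,6], [3,7], [4,5], [4,6], [4,7], [5,6], [5,7], [6,7]
  2-simplices (14): [1,2,4], [1,2,7], [1,3,5], [1,3,6], [1,4,6], [1,5,7], [2,3,6], [2,3,7], [2,4,5], [2,5,6], [3,4,5], [3,4,7], [4,6,7], [5,6,7]

Hence C_0 ≅ Z^7, C_1 ≅ Z^21, C_2 ≅ Z^14.

∂_1: C_1 → C_0 is given by ∂[p,q] = [q] − [p].
As a 7×21 matrix over Z this has rank 6, with invariant factors (1,1,1,1,1,1).

The boundary map ∂_2: C_2 → C_1 sends each 2-simplex [p,q,r] to [q,r] − [p,r] + [p,q]. For instance
  ∂[4,6,7] = [6,7] − [4,7] + [4,6],
  ∂[1,4,6] = [4,6] − [1,6] + [1,4].
As a 21×14 matrix over Z this has rank 13, with invariant factors (1,1,1,1,1,1,1,1,1,1,1,1,1).

Computing H_k = (kernel of ∂_k) / (image of ∂_{k+1}):

  H_0: rank C_0 − rank ∂_1 = 7 − 6 = 1, and the invariant factors of ∂_1 are all 1, so H_0 ≅ Z.
  H_1: rank ker ∂_1 − rank ∂_2 = (21 − 6) − 13 = 2, and the invariant factors of ∂_2 are all 1, so H_1 ≅ Z^2.
  H_2: rank ker ∂_2 − rank ∂_3 = (14 − 13) − 0 = 1, and there is no ∂_3, so H_2 ≅ Z.

As a check, the Euler characteristic is 7 − 21 + 14 = 0, which agrees with 1 − 2 + 1 = 0.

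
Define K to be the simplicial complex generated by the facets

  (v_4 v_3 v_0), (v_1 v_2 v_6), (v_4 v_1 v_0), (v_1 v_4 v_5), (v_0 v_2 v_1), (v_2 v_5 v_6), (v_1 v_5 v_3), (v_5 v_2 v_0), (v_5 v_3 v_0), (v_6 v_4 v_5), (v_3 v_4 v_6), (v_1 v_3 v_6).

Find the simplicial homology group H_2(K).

K has 7 vertices, 18 edges, 12 triangles.
rank ∂_2 = 12, rank ∂_3 = 0 ⇒ b_2 = 12 − 12 − 0 = 0. So H_2 ≅ 0.

H_2 = 0.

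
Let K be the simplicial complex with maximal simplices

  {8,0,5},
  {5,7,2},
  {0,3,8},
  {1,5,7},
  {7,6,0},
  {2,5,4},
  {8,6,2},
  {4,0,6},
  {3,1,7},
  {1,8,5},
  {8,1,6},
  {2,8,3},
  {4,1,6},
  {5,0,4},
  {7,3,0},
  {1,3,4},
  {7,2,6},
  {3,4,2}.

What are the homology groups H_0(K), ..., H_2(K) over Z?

H_0 ≅ Z,  H_1 ≅ Z^2,  H_2 ≅ Z.

Fix the vertex order 0 < 1 < 2 < 3 < 4 < 5 < 6 < 7 < 8 and write every simplex with vertices in increasing order. Then dim K = 2 and the simplices of K are:

  0-simplices (9): [0], [1], [2], [3], [4], [5], [6], [7], [8]
  1-simplices (27): (27 of them)
  2-simplices (18): [0,3,7], [0,3,8], [0,4,5], [0,4,6], [0,5,8], [0,6,7], [1,3,4], [1,3,7], [1,4,6], [1,5,7], [1,5,8], [1,6,8], [2,3,4], [2,3,8], [2,4,5], [2,5,7], [2,6,7], [2,6,8]

giving chain groups C_0 ≅ Z^9, C_1 ≅ Z^27, C_2 ≅ Z^18.

Boundary ∂_1: C_1 → C_0 is given by ∂[p,q] = [q] − [p].
The 9×27 boundary matrix has rank 8 and Smith normal form diag(1,1,1,1,1,1,1,1).

Boundary ∂_2: C_2 → C_1 acts by ∂[p,q,r] = [q,r] − [p,r] + [p,q]. For instance
  ∂[0,3,8] = [3,8] − [0,8] + [0,3],
  ∂[2,5,7] = [5,7] − [2,7] + [2,5].
As a 27×18 matrix over Z this has rank 17, with invariant factors (1,1,1,1,1,1,1,1,1,1,1,1,1,1,1,1,1).

Reading off H_k = ker ∂_k / im ∂_{k+1}:

  H_0: rank C_0 − rank ∂_1 = 9 − 8 = 1, and the invariant factors of ∂_1 are all 1, so H_0 = Z.
  H_1: rank ker ∂_1 − rank ∂_2 = (27 − 8) − 17 = 2, and the invariant factors of ∂_2 are all 1, so H_1 = Z^2.
  H_2: rank ker ∂_2 − rank ∂_3 = (18 − 17) − 0 = 1, and there is no ∂_3, so H_2 = Z.

(K is a triangulation of the torus T^2.)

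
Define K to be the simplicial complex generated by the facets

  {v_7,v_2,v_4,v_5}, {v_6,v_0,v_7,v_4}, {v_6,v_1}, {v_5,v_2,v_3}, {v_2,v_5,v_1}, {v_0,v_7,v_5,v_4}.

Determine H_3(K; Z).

Take the total order v_0 < v_1 < v_2 < v_3 < v_4 < v_5 < v_6 < v_7 on the vertex set. Then K (dimension 3) consists of the simplices:

  0-simplices (8): [v_0], [v_1], [v_2], [v_3], [v_4], [v_5], [v_6], [v_7]
  1-simplices (17): (17 of them)
  2-simplices (12): (12 of them)
  3-simplices (3): [v_0,v_4,v_5,v_7], [v_0,v_4,v_6,v_7], [v_2,v_4,v_5,v_7]

giving chain groups C_0 ≅ Z^8, C_1 ≅ Z^17, C_2 ≅ Z^12, C_3 ≅ Z^3.

Boundary ∂_1: C_1 → C_0 sends each edge [p,q] (with p < q) to q − p. For instance
  ∂[v_2,v_7] = [v_7] − [v_2].
This gives a 8×17 integer matrix of rank 7; reducing to Smith normal form yields diagonal entries (1,1,1,1,1,1,1).

Boundary ∂_2: C_2 → C_1 maps a triangle to the signed sum of its edges. For instance
  ∂[v_4,v_5,v_7] = [v_5,v_7] − [v_4,v_7] + [v_4,v_5],
  ∂[v_2,v_4,v_5] = [v_4,v_5] − [v_2,v_5] + [v_2,v_4].
The resulting 17×12 matrix has rank 9, and its Smith normal form has invariant factors (1,1,1,1,1,1,1,1,1).

∂_3: C_3 → C_2 sends each 3-simplex σ to the alternating sum Σ_i (−1)^i (σ with its i-th vertex removed). For instance
  ∂[v_2,v_4,v_5,v_7] = [v_4,v_5,v_7] − [v_2,v_5,v_7] + [v_2,v_4,v_7] − [v_2,v_4,v_5],
  ∂[v_0,v_4,v_6,v_7] = [v_4,v_6,v_7] − [v_0,v_6,v_7] + [v_0,v_4,v_7] − [v_0,v_4,v_6].
This gives a 12×3 integer matrix of rank 3; reducing to Smith normal form yields diagonal entries (1,1,1).

Reading off H_k = ker ∂_k / im ∂_{k+1}:

  H_3: rank ker ∂_3 − rank ∂_4 = (3 − 3) − 0 = 0, and there is no ∂_4, so H_3 ≅ 0.

H_3 = 0.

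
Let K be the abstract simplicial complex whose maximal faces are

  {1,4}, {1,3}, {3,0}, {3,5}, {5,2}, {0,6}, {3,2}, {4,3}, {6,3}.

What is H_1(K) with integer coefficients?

K has 7 vertices, 9 edges.
rank ∂_1 = 6, rank ∂_2 = 0 ⇒ b_1 = 9 − 6 − 0 = 3. So H_1 ≅ Z^3.

H_1 ≅ Z^3.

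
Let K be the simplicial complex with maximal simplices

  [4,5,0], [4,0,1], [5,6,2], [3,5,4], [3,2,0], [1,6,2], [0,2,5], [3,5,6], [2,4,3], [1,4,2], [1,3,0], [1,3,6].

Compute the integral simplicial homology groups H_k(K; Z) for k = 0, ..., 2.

H_0 ≅ Z,  H_1 ≅ Z/2,  H_2 = 0.

Order the vertices as 0 < 1 < 2 < 3 < 4 < 5 < 6. Listing each simplex with vertices in this order, K has dimension 2 with simplices:

  0-simplices (7): [0], [1], [2], [3], [4], [5], [6]
  1-simplices (18): [0,1], [0,2], [0,3], [0,4], [0,5], [1,2], [1,3], [1,4], [1,6], [2,3], [2,4], [2,5], [2,6], [3,4], [3,5], [3,6], [4,5], [5,6]
  2-simplices (12): [0,1,3], [0,1,4], [0,2,3], [0,2,5], [0,4,5], [1,2,4], [1,2,6], [1,3,6], [2,3,4], [2,5,6], [3,4,5], [3,5,6]

giving chain groups C_0 ≅ Z^7, C_1 ≅ Z^18, C_2 ≅ Z^12.

The boundary map ∂_1: C_1 → C_0 maps an edge to its endpoints' difference, ∂[p,q] = q − p. For instance
  ∂[5,6] = [6] − [5].
This gives a 7×18 integer matrix of rank 6; reducing to Smith normal form yields diagonal entries (1,1,1,1,1,1).

∂_2: C_2 → C_1 maps a triangle to the signed sum of its edges. For instance
  ∂[3,5,6] = [5,6] − [3,6] + [3,5],
  ∂[1,2,4] = [2,4] − [1,4] + [1,2].
As a 18×12 matrix over Z this has rank 12, with invariant factors (1,1,1,1,1,1,1,1,1,1,1,2).

From H_k ≅ ker(∂_k) / im(∂_{k+1}) we obtain:

  H_0: rank C_0 − rank ∂_1 = 7 − 6 = 1, and the invariant factors of ∂_1 are all 1, so H_0 = Z.
  H_1: rank ker ∂_1 − rank ∂_2 = (18 − 6) − 12 = 0, and ∂_2 has invariant factor 2 > 1, so H_1 = Z/2.
  H_2: rank ker ∂_2 − rank ∂_3 = (12 − 12) − 0 = 0, and there is no ∂_3, so H_2 = 0.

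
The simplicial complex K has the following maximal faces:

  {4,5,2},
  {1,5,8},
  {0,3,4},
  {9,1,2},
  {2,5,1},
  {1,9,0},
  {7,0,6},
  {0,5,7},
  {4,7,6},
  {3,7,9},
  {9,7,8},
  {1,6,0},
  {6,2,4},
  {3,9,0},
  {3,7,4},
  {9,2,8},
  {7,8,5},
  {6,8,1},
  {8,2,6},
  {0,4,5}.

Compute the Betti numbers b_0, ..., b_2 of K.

b_0 = 1, b_1 = 1, b_2 = 0.

We work with the vertex ordering 0 < 1 < 2 < 3 < 4 < 5 < 6 < 7 < 8 < 9. The simplices of K, each written with vertices in increasing order, are:

  0-simplices (10): [0], [1], [2], [3], [4], [5], [6], [7], [8], [9]
  1-simplices (30): (30 of them)
  2-simplices (20): (20 of them)

giving chain groups C_0 ≅ Z^10, C_1 ≅ Z^30, C_2 ≅ Z^20.

Boundary ∂_1: C_1 → C_0 maps an edge to its endpoints' difference, ∂[p,q] = q − p. For instance
  ∂[2,6] = [6] − [2].
As a 10×30 matrix over Z this has rank 9, with invariant factors (1,1,1,1,1,1,1,1,1).

Boundary ∂_2: C_2 → C_1 maps a triangle to the signed sum of its edges. For instance
  ∂[2,6,8] = [6,8] − [2,8] + [2,6],
  ∂[2,4,6] = [4,6] − [2,6] + [2,4].
The 30×20 boundary matrix has rank 20 and Smith normal form diag(1,1,1,1,1,1,1,1,1,1,1,1,1,1,1,1,1,1,1,2).

Reading off H_k = ker ∂_k / im ∂_{k+1}:

  H_0: rank C_0 − rank ∂_1 = 10 − 9 = 1, and the invariant factors of ∂_1 are all 1, so H_0 ≅ Z.
  H_1: rank ker ∂_1 − rank ∂_2 = (30 − 9) − 20 = 1, and ∂_2 has invariant factor 2 > 1, so H_1 ≅ Z × Z/2.
  H_2: rank ker ∂_2 − rank ∂_3 = (20 − 20) − 0 = 0, and there is no ∂_3, so H_2 ≅ 0.

As a check, the Euler characteristic is 10 − 30 + 20 = 0, which agrees with 1 − 1 + 0 = 0.

Hence the Betti numbers are b_0 = 1, b_1 = 1, b_2 = 0.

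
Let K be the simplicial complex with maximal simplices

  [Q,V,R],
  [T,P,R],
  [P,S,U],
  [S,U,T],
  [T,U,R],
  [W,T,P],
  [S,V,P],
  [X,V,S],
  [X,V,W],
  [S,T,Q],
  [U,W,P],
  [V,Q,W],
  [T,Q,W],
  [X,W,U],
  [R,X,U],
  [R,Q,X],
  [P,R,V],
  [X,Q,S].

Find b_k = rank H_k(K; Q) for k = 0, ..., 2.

Fix the vertex order P < Q < R < S < T < U < V < W < X and write every simplex with vertices in increasing order. Then dim K = 2 and the simplices of K are:

  0-simplices (9): P, Q, R, S, T, U, V, W, X
  1-simplices (27): PR, PS, PT, PU, PV, PW, QR, QS, QT, QV, QW, QX, RT, RU, RV, RX, ST, SU, SV, SX, TU, TW, UW, UX, VW, VX, WX
  2-simplices (18): PRT, PRV, PSU, PSV, PTW, PUW, QRV, QRX, QST, QSX, QTW, QVW, RTU, RUX, STU, SVX, UWX, VWX

Hence C_0 ≅ Z^9, C_1 ≅ Z^27, C_2 ≅ Z^18.

∂_1: C_1 → C_0 is given by ∂[p,q] = [q] − [p]. For instance
  ∂QW = W − Q.
As a 9×27 matrix over Z this has rank 8, with invariant factors (1,1,1,1,1,1,1,1).

Boundary ∂_2: C_2 → C_1 acts by ∂[p,q,r] = [q,r] − [p,r] + [p,q]. For instance
  ∂QRX = RX − QX + QR,
  ∂RTU = TU − RU + RT.
As a 27×18 matrix over Z this has rank 18, with invariant factors (1,1,1,1,1,1,1,1,1,1,1,1,1,1,1,1,1,2).

Computing H_k = (kernel of ∂_k) / (image of ∂_{k+1}):

  H_0: rank C_0 − rank ∂_1 = 9 − 8 = 1, and the invariant factors of ∂_1 are all 1, so H_0 ≅ Z.
  H_1: rank ker ∂_1 − rank ∂_2 = (27 − 8) − 18 = 1, and ∂_2 has invariant factor 2 > 1, so H_1 ≅ Z ⊕ Z_2.
  H_2: rank ker ∂_2 − rank ∂_3 = (18 − 18) − 0 = 0, and there is no ∂_3, so H_2 ≅ 0.

Hence the Betti numbers are b_0 = 1, b_1 = 1, b_2 = 0.

b_0 = 1, b_1 = 1, b_2 = 0.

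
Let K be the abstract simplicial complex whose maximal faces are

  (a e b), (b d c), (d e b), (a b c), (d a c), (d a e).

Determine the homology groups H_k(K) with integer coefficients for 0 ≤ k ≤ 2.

H_0 = Z,  H_1 = 0,  H_2 = Z.

Order the vertices as a < b < c < d < e. Listing each simplex with vertices in this order, K has dimension 2 with simplices:

  0-simplices (5): a, b, c, d, e
  1-simplices (9): ab, ac, ad, ae, bc, bd, be, cd, de
  2-simplices (6): abc, abe, acd, ade, bcd, bde

giving chain groups C_0 ≅ Z^5, C_1 ≅ Z^9, C_2 ≅ Z^6.

∂_1: C_1 → C_0 sends each edge [p,q] (with p < q) to q − p.
As a 5×9 matrix over Z this has rank 4, with invariant factors (1,1,1,1).

The boundary map ∂_2: C_2 → C_1 maps a triangle to the signed sum of its edges. For instance
  ∂abc = bc − ac + ab,
  ∂acd = cd − ad + ac.
The 9×6 boundary matrix has rank 5 and Smith normal form diag(1,1,1,1,1).

Now H_k = ker ∂_k / im ∂_{k+1}, so:

  H_0: rank C_0 − rank ∂_1 = 5 − 4 = 1, and the invariant factors of ∂_1 are all 1, so H_0 = Z.
  H_1: rank ker ∂_1 − rank ∂_2 = (9 − 4) − 5 = 0, and the invariant factors of ∂_2 are all 1, so H_1 = 0.
  H_2: rank ker ∂_2 − rank ∂_3 = (6 − 5) − 0 = 1, and there is no ∂_3, so H_2 = Z.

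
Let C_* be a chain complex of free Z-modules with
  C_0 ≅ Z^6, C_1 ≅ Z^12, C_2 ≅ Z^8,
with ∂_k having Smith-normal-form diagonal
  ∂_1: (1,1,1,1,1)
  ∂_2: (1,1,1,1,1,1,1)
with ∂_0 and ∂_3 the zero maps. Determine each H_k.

H_0 ≅ Z,  H_1 = 0,  H_2 ≅ Z.

H_0: b_0 = 6 − 0 − 5 = 1; torsion from ∂_1 factors > 1: none. So H_0 ≅ Z.
H_1: b_1 = 12 − 5 − 7 = 0; torsion from ∂_2 factors > 1: none. So H_1 ≅ 0.
H_2: b_2 = 8 − 7 − 0 = 1; torsion from ∂_3 factors > 1: none. So H_2 ≅ Z.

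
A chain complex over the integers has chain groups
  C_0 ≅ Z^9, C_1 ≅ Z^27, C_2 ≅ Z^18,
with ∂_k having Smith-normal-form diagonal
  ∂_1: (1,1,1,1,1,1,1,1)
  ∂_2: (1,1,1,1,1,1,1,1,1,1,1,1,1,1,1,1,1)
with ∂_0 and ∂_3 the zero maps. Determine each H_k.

H_0 ≅ Z,  H_1 ≅ Z^2,  H_2 ≅ Z.

H_0: b_0 = 9 − 0 − 8 = 1; torsion from ∂_1 factors > 1: none. So H_0 ≅ Z.
H_1: b_1 = 27 − 8 − 17 = 2; torsion from ∂_2 factors > 1: none. So H_1 ≅ Z^2.
H_2: b_2 = 18 − 17 − 0 = 1; torsion from ∂_3 factors > 1: none. So H_2 ≅ Z.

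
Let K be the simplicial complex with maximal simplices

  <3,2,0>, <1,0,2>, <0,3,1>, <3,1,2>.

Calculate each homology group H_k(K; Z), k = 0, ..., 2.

H_0 = Z,  H_1 = 0,  H_2 = Z.

Take the total order 0 < 1 < 2 < 3 on the vertex set. Then K (dimension 2) consists of the simplices:

  0-simplices (4): [0], [1], [2], [3]
  1-simplices (6): [0,1], [0,2], [0,3], [1,2], [1,3], [2,3]
  2-simplices (4): [0,1,2], [0,1,3], [0,2,3], [1,2,3]

Hence C_0 ≅ Z^4, C_1 ≅ Z^6, C_2 ≅ Z^4.

The boundary map ∂_1: C_1 → C_0 maps an edge to its endpoints' difference, ∂[p,q] = q − p.
This gives a 4×6 integer matrix of rank 3; reducing to Smith normal form yields diagonal entries (1,1,1).

The boundary map ∂_2: C_2 → C_1 sends each 2-simplex [p,q,r] to [q,r] − [p,r] + [p,q]. For instance
  ∂[1,2,3] = [2,3] − [1,3] + [1,2],
  ∂[0,2,3] = [2,3] − [0,3] + [0,2].
The resulting 6×4 matrix has rank 3, and its Smith normal form has invariant factors (1,1,1).

From H_k ≅ ker(∂_k) / im(∂_{k+1}) we obtain:

  H_0: rank C_0 − rank ∂_1 = 4 − 3 = 1, and the invariant factors of ∂_1 are all 1, so H_0 = Z.
  H_1: rank ker ∂_1 − rank ∂_2 = (6 − 3) − 3 = 0, and the invariant factors of ∂_2 are all 1, so H_1 = 0.
  H_2: rank ker ∂_2 − rank ∂_3 = (4 − 3) − 0 = 1, and there is no ∂_3, so H_2 = Z.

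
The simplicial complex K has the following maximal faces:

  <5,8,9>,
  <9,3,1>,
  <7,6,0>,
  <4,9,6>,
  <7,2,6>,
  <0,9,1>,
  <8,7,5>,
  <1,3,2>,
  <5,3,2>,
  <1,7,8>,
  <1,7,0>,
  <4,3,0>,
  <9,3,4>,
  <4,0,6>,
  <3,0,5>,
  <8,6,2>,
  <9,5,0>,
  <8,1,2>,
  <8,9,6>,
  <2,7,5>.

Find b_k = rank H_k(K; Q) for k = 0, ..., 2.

Take the total order 0 < 1 < 2 < 3 < 4 < 5 < 6 < 7 < 8 < 9 on the vertex set. Then K (dimension 2) consists of the simplices:

  0-simplices (10): [0], [1], [2], [3], [4], [5], [6], [7], [8], [9]
  1-simplices (30): (30 of them)
  2-simplices (20): (20 of them)

Hence C_0 ≅ Z^10, C_1 ≅ Z^30, C_2 ≅ Z^20.

Boundary ∂_1: C_1 → C_0 is given by ∂[p,q] = [q] − [p]. For instance
  ∂[3,5] = [5] − [3].
The resulting 10×30 matrix has rank 9, and its Smith normal form has invariant factors (1,1,1,1,1,1,1,1,1).

The boundary map ∂_2: C_2 → C_1 sends each 2-simplex [p,q,r] to [q,r] − [p,r] + [p,q]. For instance
  ∂[1,3,9] = [3,9] − [1,9] + [1,3],
  ∂[0,6,7] = [6,7] − [0,7] + [0,6].
This gives a 30×20 integer matrix of rank 20; reducing to Smith normal form yields diagonal entries (1,1,1,1,1,1,1,1,1,1,1,1,1,1,1,1,1,1,1,2).

Now H_k = ker ∂_k / im ∂_{k+1}, so:

  H_0: rank C_0 − rank ∂_1 = 10 − 9 = 1, and the invariant factors of ∂_1 are all 1, so H_0 = Z.
  H_1: rank ker ∂_1 − rank ∂_2 = (30 − 9) − 20 = 1, and ∂_2 has invariant factor 2 > 1, so H_1 = Z ⊕ Z/2Z.
  H_2: rank ker ∂_2 − rank ∂_3 = (20 − 20) − 0 = 0, and there is no ∂_3, so H_2 = 0.

As a check, the Euler characteristic is 10 − 30 + 20 = 0, which agrees with 1 − 1 + 0 = 0.

Hence the Betti numbers are b_0 = 1, b_1 = 1, b_2 = 0.

b_0 = 1, b_1 = 1, b_2 = 0.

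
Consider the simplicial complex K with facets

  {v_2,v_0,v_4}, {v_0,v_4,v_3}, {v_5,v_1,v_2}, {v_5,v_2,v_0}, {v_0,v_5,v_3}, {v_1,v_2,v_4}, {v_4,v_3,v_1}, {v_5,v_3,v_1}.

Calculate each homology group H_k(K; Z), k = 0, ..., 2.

H_0 = Z,  H_1 = 0,  H_2 = Z.

Order the vertices as v_0 < v_1 < v_2 < v_3 < v_4 < v_5. Listing each simplex with vertices in this order, K has dimension 2 with simplices:

  0-simplices (6): [v_0], [v_1], [v_2], [v_3], [v_4], [v_5]
  1-simplices (12): [v_0,v_2], [v_0,v_3], [v_0,v_4], [v_0,v_5], [v_1,v_2], [v_1,v_3], [v_1,v_4], [v_1,v_5], [v_2,v_4], [v_2,v_5], [v_3,v_4], [v_3,v_5]
  2-simplices (8): [v_0,v_2,v_4], [v_0,v_2,v_5], [v_0,v_3,v_4], [v_0,v_3,v_5], [v_1,v_2,v_4], [v_1,v_2,v_5], [v_1,v_3,v_4], [v_1,v_3,v_5]

Hence C_0 ≅ Z^6, C_1 ≅ Z^12, C_2 ≅ Z^8.

The boundary map ∂_1: C_1 → C_0 maps an edge to its endpoints' difference, ∂[p,q] = q − p.
The resulting 6×12 matrix has rank 5, and its Smith normal form has invariant factors (1,1,1,1,1).

Boundary ∂_2: C_2 → C_1 sends each 2-simplex [p,q,r] to [q,r] − [p,r] + [p,q]. For instance
  ∂[v_0,v_3,v_5] = [v_3,v_5] − [v_0,v_5] + [v_0,v_3],
  ∂[v_0,v_2,v_4] = [v_2,v_4] − [v_0,v_4] + [v_0,v_2].
This gives a 12×8 integer matrix of rank 7; reducing to Smith normal form yields diagonal entries (1,1,1,1,1,1,1).

Computing H_k = (kernel of ∂_k) / (image of ∂_{k+1}):

  H_0: rank C_0 − rank ∂_1 = 6 − 5 = 1, and the invariant factors of ∂_1 are all 1, so H_0 = Z.
  H_1: rank ker ∂_1 − rank ∂_2 = (12 − 5) − 7 = 0, and the invariant factors of ∂_2 are all 1, so H_1 = 0.
  H_2: rank ker ∂_2 − rank ∂_3 = (8 − 7) − 0 = 1, and there is no ∂_3, so H_2 = Z.

As a check, the Euler characteristic is 6 − 12 + 8 = 2, which agrees with 1 − 0 + 1 = 2.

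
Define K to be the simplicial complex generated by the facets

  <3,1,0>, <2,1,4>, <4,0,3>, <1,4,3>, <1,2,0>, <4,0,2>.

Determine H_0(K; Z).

Take the total order 0 < 1 < 2 < 3 < 4 on the vertex set. Then K (dimension 2) consists of the simplices:

  0-simplices (5): [0], [1], [2], [3], [4]
  1-simplices (9): [0,1], [0,2], [0,3], [0,4], [1,2], [1,3], [1,4], [2,4], [3,4]
  2-simplices (6): [0,1,2], [0,1,3], [0,2,4], [0,3,4], [1,2,4], [1,3,4]

giving chain groups C_0 ≅ Z^5, C_1 ≅ Z^9, C_2 ≅ Z^6.

∂_1: C_1 → C_0 sends each edge [p,q] (with p < q) to q − p.
The 5×9 boundary matrix has rank 4 and Smith normal form diag(1,1,1,1).

Boundary ∂_2: C_2 → C_1 sends each 2-simplex [p,q,r] to [q,r] − [p,r] + [p,q]. For instance
  ∂[1,2,4] = [2,4] − [1,4] + [1,2],
  ∂[0,1,3] = [1,3] − [0,3] + [0,1].
The 9×6 boundary matrix has rank 5 and Smith normal form diag(1,1,1,1,1).

Now H_k = ker ∂_k / im ∂_{k+1}, so:

  H_0: rank C_0 − rank ∂_1 = 5 − 4 = 1, and the invariant factors of ∂_1 are all 1, so H_0 = Z.

H_0 = Z.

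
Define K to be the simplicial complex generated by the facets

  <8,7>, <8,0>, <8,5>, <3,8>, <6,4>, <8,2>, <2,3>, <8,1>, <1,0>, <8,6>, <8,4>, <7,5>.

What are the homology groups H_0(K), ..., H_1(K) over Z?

H_0 ≅ Z,  H_1 ≅ Z^4.

We work with the vertex ordering 0 < 1 < 2 < 3 < 4 < 5 < 6 < 7 < 8. The simplices of K, each written with vertices in increasing order, are:

  0-simplices (9): [0], [1], [2], [3], [4], [5], [6], [7], [8]
  1-simplices (12): [0,1], [0,8], [1,8], [2,3], [2,8], [3,8], [4,6], [4,8], [5,7], [5,8], [6,8], [7,8]

Hence C_0 ≅ Z^9, C_1 ≅ Z^12.

The boundary map ∂_1: C_1 → C_0 is given by ∂[p,q] = [q] − [p]. For instance
  ∂[4,8] = [8] − [4].
The 9×12 boundary matrix has rank 8 and Smith normal form diag(1,1,1,1,1,1,1,1).

Computing H_k = (kernel of ∂_k) / (image of ∂_{k+1}):

  H_0: rank C_0 − rank ∂_1 = 9 − 8 = 1, and the invariant factors of ∂_1 are all 1, so H_0 ≅ Z.
  H_1: rank ker ∂_1 − rank ∂_2 = (12 − 8) − 0 = 4, and there is no ∂_2, so H_1 ≅ Z^4.

As a check, the Euler characteristic is 9 − 12 = -3, which agrees with 1 − 4 = -3.
(K is a triangulation of a wedge of 4 circles.)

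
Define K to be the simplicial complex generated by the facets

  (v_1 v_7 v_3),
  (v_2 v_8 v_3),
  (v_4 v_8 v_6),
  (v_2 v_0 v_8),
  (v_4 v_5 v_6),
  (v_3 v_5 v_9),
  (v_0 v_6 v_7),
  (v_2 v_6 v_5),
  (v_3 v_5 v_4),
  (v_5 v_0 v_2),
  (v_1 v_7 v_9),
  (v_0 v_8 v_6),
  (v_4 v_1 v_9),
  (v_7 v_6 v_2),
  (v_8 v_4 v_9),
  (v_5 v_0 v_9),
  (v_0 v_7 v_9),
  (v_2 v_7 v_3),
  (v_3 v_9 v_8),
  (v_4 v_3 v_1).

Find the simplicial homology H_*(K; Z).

We work with the vertex ordering v_0 < v_1 < v_2 < v_3 < v_4 < v_5 < v_6 < v_7 < v_8 < v_9. The simplices of K, each written with vertices in increasing order, are:

  0-simplices (10): [v_0], [v_1], [v_2], [v_3], [v_4], [v_5], [v_6], [v_7], [v_8], [v_9]
  1-simplices (30): (30 of them)
  2-simplices (20): (20 of them)

giving chain groups C_0 ≅ Z^10, C_1 ≅ Z^30, C_2 ≅ Z^20.

∂_1: C_1 → C_0 maps an edge to its endpoints' difference, ∂[p,q] = q − p.
As a 10×30 matrix over Z this has rank 9, with invariant factors (1,1,1,1,1,1,1,1,1).

The boundary map ∂_2: C_2 → C_1 sends each 2-simplex [p,q,r] to [q,r] − [p,r] + [p,q]. For instance
  ∂[v_2,v_5,v_6] = [v_5,v_6] − [v_2,v_6] + [v_2,v_5],
  ∂[v_3,v_4,v_5] = [v_4,v_5] − [v_3,v_5] + [v_3,v_4].
As a 30×20 matrix over Z this has rank 20, with invariant factors (1,1,1,1,1,1,1,1,1,1,1,1,1,1,1,1,1,1,1,2).

Reading off H_k = ker ∂_k / im ∂_{k+1}:

  H_0: rank C_0 − rank ∂_1 = 10 − 9 = 1, and the invariant factors of ∂_1 are all 1, so H_0 ≅ Z.
  H_1: rank ker ∂_1 − rank ∂_2 = (30 − 9) − 20 = 1, and ∂_2 has invariant factor 2 > 1, so H_1 ≅ Z ⊕ Z/2.
  H_2: rank ker ∂_2 − rank ∂_3 = (20 − 20) − 0 = 0, and there is no ∂_3, so H_2 ≅ 0.

As a check, the Euler characteristic is 10 − 30 + 20 = 0, which agrees with 1 − 1 + 0 = 0.
(K is a triangulation of the Klein bottle.)

H_0 ≅ Z,  H_1 ≅ Z ⊕ Z/2,  H_2 = 0.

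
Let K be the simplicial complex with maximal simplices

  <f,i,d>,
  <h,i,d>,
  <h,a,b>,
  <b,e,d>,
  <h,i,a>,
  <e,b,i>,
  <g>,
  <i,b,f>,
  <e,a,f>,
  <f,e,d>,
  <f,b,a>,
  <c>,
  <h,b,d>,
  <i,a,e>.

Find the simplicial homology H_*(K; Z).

H_0 = Z^3,  H_1 = Z/2,  H_2 = 0.

Order the vertices as a < b < c < d < e < f < g < h < i. Listing each simplex with vertices in this order, K has dimension 2 with simplices:

  0-simplices (9): a, b, c, d, e, f, g, h, i
  1-simplices (18): ab, ae, af, ah, ai, bd, be, bf, bh, bi, de, df, dh, di, ef, ei, fi, hi
  2-simplices (12): abf, abh, aef, aei, ahi, bde, bdh, bei, bfi, def, dfi, dhi

Hence C_0 ≅ Z^9, C_1 ≅ Z^18, C_2 ≅ Z^12.

∂_1: C_1 → C_0 sends each edge [p,q] (with p < q) to q − p. For instance
  ∂ai = i − a.
The 9×18 boundary matrix has rank 6 and Smith normal form diag(1,1,1,1,1,1).

The boundary map ∂_2: C_2 → C_1 maps a triangle to the signed sum of its edges. For instance
  ∂def = ef − df + de,
  ∂ahi = hi − ai + ah.
As a 18×12 matrix over Z this has rank 12, with invariant factors (1,1,1,1,1,1,1,1,1,1,1,2).

From H_k ≅ ker(∂_k) / im(∂_{k+1}) we obtain:

  H_0: rank C_0 − rank ∂_1 = 9 − 6 = 3, and the invariant factors of ∂_1 are all 1, so H_0 ≅ Z^3.
  H_1: rank ker ∂_1 − rank ∂_2 = (18 − 6) − 12 = 0, and ∂_2 has invariant factor 2 > 1, so H_1 ≅ Z/2.
  H_2: rank ker ∂_2 − rank ∂_3 = (12 − 12) − 0 = 0, and there is no ∂_3, so H_2 ≅ 0.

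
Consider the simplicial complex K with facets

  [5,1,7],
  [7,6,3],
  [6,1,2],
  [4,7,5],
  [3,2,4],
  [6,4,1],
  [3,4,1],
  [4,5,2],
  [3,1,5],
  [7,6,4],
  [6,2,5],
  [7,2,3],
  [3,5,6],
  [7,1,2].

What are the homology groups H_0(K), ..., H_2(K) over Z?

H_0 ≅ Z,  H_1 ≅ Z^2,  H_2 ≅ Z.

We work with the vertex ordering 1 < 2 < 3 < 4 < 5 < 6 < 7. The simplices of K, each written with vertices in increasing order, are:

  0-simplices (7): [1], [2], [3], [4], [5], [6], [7]
  1-simplices (21): [1,2], [1,3], [1,4], [1,5], [1,6], [1,7], [2,3], [2,4], [2,5], [2,6], [2,7], [3,4], [3,5], [3,6], [3,7], [4,5], [4,6], [4,7], [5,6], [5,7], [6,7]
  2-simplices (14): [1,2,6], [1,2,7], [1,3,4], [1,3,5], [1,4,6], [1,5,7], [2,3,4], [2,3,7], [2,4,5], [2,5,6], [3,5,6], [3,6,7], [4,5,7], [4,6,7]

so the chain groups are C_0 ≅ Z^7, C_1 ≅ Z^21, C_2 ≅ Z^14.

∂_1: C_1 → C_0 is given by ∂[p,q] = [q] − [p]. For instance
  ∂[6,7] = [7] − [6].
As a 7×21 matrix over Z this has rank 6, with invariant factors (1,1,1,1,1,1).

The boundary map ∂_2: C_2 → C_1 maps a triangle to the signed sum of its edges. For instance
  ∂[2,3,4] = [3,4] − [2,4] + [2,3],
  ∂[3,6,7] = [6,7] − [3,7] + [3,6].
This gives a 21×14 integer matrix of rank 13; reducing to Smith normal form yields diagonal entries (1,1,1,1,1,1,1,1,1,1,1,1,1).

Computing H_k = (kernel of ∂_k) / (image of ∂_{k+1}):

  H_0: rank C_0 − rank ∂_1 = 7 − 6 = 1, and the invariant factors of ∂_1 are all 1, so H_0 = Z.
  H_1: rank ker ∂_1 − rank ∂_2 = (21 − 6) − 13 = 2, and the invariant factors of ∂_2 are all 1, so H_1 = Z^2.
  H_2: rank ker ∂_2 − rank ∂_3 = (14 − 13) − 0 = 1, and there is no ∂_3, so H_2 = Z.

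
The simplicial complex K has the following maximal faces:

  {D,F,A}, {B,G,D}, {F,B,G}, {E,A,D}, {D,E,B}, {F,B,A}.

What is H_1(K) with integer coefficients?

Fix the vertex order A < B < D < E < F < G and write every simplex with vertices in increasing order. Then dim K = 2 and the simplices of K are:

  0-simplices (6): A, B, D, E, F, G
  1-simplices (12): AB, AD, AE, AF, BD, BE, BF, BG, DE, DF, DG, FG
  2-simplices (6): ABF, ADE, ADF, BDE, BDG, BFG

Hence C_0 ≅ Z^6, C_1 ≅ Z^12, C_2 ≅ Z^6.

∂_1: C_1 → C_0 maps an edge to its endpoints' difference, ∂[p,q] = q − p. For instance
  ∂AF = F − A.
The 6×12 boundary matrix has rank 5 and Smith normal form diag(1,1,1,1,1).

∂_2: C_2 → C_1 acts by ∂[p,q,r] = [q,r] − [p,r] + [p,q]. For instance
  ∂BFG = FG − BG + BF,
  ∂BDE = DE − BE + BD.
This gives a 12×6 integer matrix of rank 6; reducing to Smith normal form yields diagonal entries (1,1,1,1,1,1).

Now H_k = ker ∂_k / im ∂_{k+1}, so:

  H_1: rank ker ∂_1 − rank ∂_2 = (12 − 5) − 6 = 1, and the invariant factors of ∂_2 are all 1, so H_1 ≅ Z.

(K is a triangulation of the cylinder S^1 x I.)

H_1 = Z.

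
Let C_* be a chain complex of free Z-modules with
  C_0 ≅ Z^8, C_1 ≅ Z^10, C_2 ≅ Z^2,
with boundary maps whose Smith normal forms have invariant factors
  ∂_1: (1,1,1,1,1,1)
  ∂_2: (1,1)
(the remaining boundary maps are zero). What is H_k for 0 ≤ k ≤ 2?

H_0: b_0 = 8 − 0 − 6 = 2; torsion from ∂_1 factors > 1: none. So H_0 ≅ Z^2.
H_1: b_1 = 10 − 6 − 2 = 2; torsion from ∂_2 factors > 1: none. So H_1 ≅ Z^2.
H_2: b_2 = 2 − 2 − 0 = 0; torsion from ∂_3 factors > 1: none. So H_2 ≅ 0.

H_0 ≅ Z^2,  H_1 ≅ Z^2,  H_2 = 0.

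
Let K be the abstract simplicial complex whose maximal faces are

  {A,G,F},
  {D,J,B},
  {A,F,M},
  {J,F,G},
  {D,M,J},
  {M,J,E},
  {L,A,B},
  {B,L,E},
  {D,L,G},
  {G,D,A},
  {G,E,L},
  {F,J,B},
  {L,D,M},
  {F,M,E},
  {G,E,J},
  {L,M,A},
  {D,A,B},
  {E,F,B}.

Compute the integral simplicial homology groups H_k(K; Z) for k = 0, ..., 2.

Fix the vertex order A < B < D < E < F < G < J < L < M and write every simplex with vertices in increasing order. Then dim K = 2 and the simplices of K are:

  0-simplices (9): A, B, D, E, F, G, J, L, M
  1-simplices (27): AB, AD, AF, AG, AL, AM, BD, BE, BF, BJ, BL, DG, DJ, DL, DM, EF, EG, EJ, EL, EM, FG, FJ, FM, GJ, GL, JM, LM
  2-simplices (18): ABD, ABL, ADG, AFG, AFM, ALM, BDJ, BEF, BEL, BFJ, DGL, DJM, DLM, EFM, EGJ, EGL, EJM, FGJ

Hence C_0 ≅ Z^9, C_1 ≅ Z^27, C_2 ≅ Z^18.

The boundary map ∂_1: C_1 → C_0 maps an edge to its endpoints' difference, ∂[p,q] = q − p. For instance
  ∂EG = G − E.
This gives a 9×27 integer matrix of rank 8; reducing to Smith normal form yields diagonal entries (1,1,1,1,1,1,1,1).

∂_2: C_2 → C_1 acts by ∂[p,q,r] = [q,r] − [p,r] + [p,q]. For instance
  ∂DJM = JM − DM + DJ,
  ∂EJM = JM − EM + EJ.
This gives a 27×18 integer matrix of rank 18; reducing to Smith normal form yields diagonal entries (1,1,1,1,1,1,1,1,1,1,1,1,1,1,1,1,1,2).

Computing H_k = (kernel of ∂_k) / (image of ∂_{k+1}):

  H_0: rank C_0 − rank ∂_1 = 9 − 8 = 1, and the invariant factors of ∂_1 are all 1, so H_0 ≅ Z.
  H_1: rank ker ∂_1 − rank ∂_2 = (27 − 8) − 18 = 1, and ∂_2 has invariant factor 2 > 1, so H_1 ≅ Z ⊕ Z/2.
  H_2: rank ker ∂_2 − rank ∂_3 = (18 − 18) − 0 = 0, and there is no ∂_3, so H_2 ≅ 0.

As a check, the Euler characteristic is 9 − 27 + 18 = 0, which agrees with 1 − 1 + 0 = 0.

H_0 ≅ Z,  H_1 ≅ Z ⊕ Z/2,  H_2 = 0.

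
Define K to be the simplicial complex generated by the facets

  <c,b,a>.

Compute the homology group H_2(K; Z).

H_2 ≅ 0.

Order the vertices as a < b < c. Listing each simplex with vertices in this order, K has dimension 2 with simplices:

  0-simplices (3): a, b, c
  1-simplices (3): ab, ac, bc
  2-simplices (1): abc

Hence C_0 ≅ Z^3, C_1 ≅ Z^3, C_2 ≅ Z^1.

∂_1: C_1 → C_0 is given by ∂[p,q] = [q] − [p]. For instance
  ∂bc = c − b.
This gives a 3×3 integer matrix of rank 2; reducing to Smith normal form yields diagonal entries (1,1).

Boundary ∂_2: C_2 → C_1 maps a triangle to the signed sum of its edges. For instance
  ∂abc = bc − ac + ab.
The resulting 3×1 matrix has rank 1, and its Smith normal form has invariant factors (1).

Reading off H_k = ker ∂_k / im ∂_{k+1}:

  H_2: rank ker ∂_2 − rank ∂_3 = (1 − 1) − 0 = 0, and there is no ∂_3, so H_2 ≅ 0.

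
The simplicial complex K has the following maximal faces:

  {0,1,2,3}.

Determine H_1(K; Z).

H_1 ≅ 0.

Fix the vertex order 0 < 1 < 2 < 3 and write every simplex with vertices in increasing order. Then dim K = 3 and the simplices of K are:

  0-simplices (4): [0], [1], [2], [3]
  1-simplices (6): [0,1], [0,2], [0,3], [1,2], [1,3], [2,3]
  2-simplices (4): [0,1,2], [0,1,3], [0,2,3], [1,2,3]
  3-simplices (1): [0,1,2,3]

giving chain groups C_0 ≅ Z^4, C_1 ≅ Z^6, C_2 ≅ Z^4, C_3 ≅ Z^1.

∂_1: C_1 → C_0 maps an edge to its endpoints' difference, ∂[p,q] = q − p.
As a 4×6 matrix over Z this has rank 3, with invariant factors (1,1,1).

∂_2: C_2 → C_1 sends each 2-simplex [p,q,r] to [q,r] − [p,r] + [p,q]. For instance
  ∂[0,2,3] = [2,3] − [0,3] + [0,2],
  ∂[0,1,3] = [1,3] − [0,3] + [0,1].
The 6×4 boundary matrix has rank 3 and Smith normal form diag(1,1,1).

Boundary ∂_3: C_3 → C_2 sends each 3-simplex σ to the alternating sum Σ_i (−1)^i (σ with its i-th vertex removed). For instance
  ∂[0,1,2,3] = [1,2,3] − [0,2,3] + [0,1,3] − [0,1,2].
The 4×1 boundary matrix has rank 1 and Smith normal form diag(1).

Reading off H_k = ker ∂_k / im ∂_{k+1}:

  H_1: rank ker ∂_1 − rank ∂_2 = (6 − 3) − 3 = 0, and the invariant factors of ∂_2 are all 1, so H_1 ≅ 0.

(K is a triangulation of the 3-simplex.)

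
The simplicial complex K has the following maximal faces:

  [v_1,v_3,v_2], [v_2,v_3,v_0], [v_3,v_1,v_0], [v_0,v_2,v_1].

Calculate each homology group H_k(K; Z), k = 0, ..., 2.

H_0 = Z,  H_1 = 0,  H_2 = Z.

We work with the vertex ordering v_0 < v_1 < v_2 < v_3. The simplices of K, each written with vertices in increasing order, are:

  0-simplices (4): [v_0], [v_1], [v_2], [v_3]
  1-simplices (6): [v_0,v_1], [v_0,v_2], [v_0,v_3], [v_1,v_2], [v_1,v_3], [v_2,v_3]
  2-simplices (4): [v_0,v_1,v_2], [v_0,v_1,v_3], [v_0,v_2,v_3], [v_1,v_2,v_3]

giving chain groups C_0 ≅ Z^4, C_1 ≅ Z^6, C_2 ≅ Z^4.

∂_1: C_1 → C_0 is given by ∂[p,q] = [q] − [p].
The resulting 4×6 matrix has rank 3, and its Smith normal form has invariant factors (1,1,1).

The boundary map ∂_2: C_2 → C_1 sends each 2-simplex [p,q,r] to [q,r] − [p,r] + [p,q]. For instance
  ∂[v_0,v_1,v_3] = [v_1,v_3] − [v_0,v_3] + [v_0,v_1],
  ∂[v_0,v_2,v_3] = [v_2,v_3] − [v_0,v_3] + [v_0,v_2].
The 6×4 boundary matrix has rank 3 and Smith normal form diag(1,1,1).

Reading off H_k = ker ∂_k / im ∂_{k+1}:

  H_0: rank C_0 − rank ∂_1 = 4 − 3 = 1, and the invariant factors of ∂_1 are all 1, so H_0 ≅ Z.
  H_1: rank ker ∂_1 − rank ∂_2 = (6 − 3) − 3 = 0, and the invariant factors of ∂_2 are all 1, so H_1 ≅ 0.
  H_2: rank ker ∂_2 − rank ∂_3 = (4 − 3) − 0 = 1, and there is no ∂_3, so H_2 ≅ Z.

As a check, the Euler characteristic is 4 − 6 + 4 = 2, which agrees with 1 − 0 + 1 = 2.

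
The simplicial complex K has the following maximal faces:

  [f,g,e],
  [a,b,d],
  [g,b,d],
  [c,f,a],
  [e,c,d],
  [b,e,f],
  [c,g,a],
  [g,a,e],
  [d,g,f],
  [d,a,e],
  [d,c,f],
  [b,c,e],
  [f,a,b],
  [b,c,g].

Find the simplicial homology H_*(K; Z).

H_0 = Z,  H_1 = Z^2,  H_2 = Z.

Order the vertices as a < b < c < d < e < f < g. Listing each simplex with vertices in this order, K has dimension 2 with simplices:

  0-simplices (7): a, b, c, d, e, f, g
  1-simplices (21): ab, ac, ad, ae, af, ag, bc, bd, be, bf, bg, cd, ce, cf, cg, de, df, dg, ef, eg, fg
  2-simplices (14): abd, abf, acf, acg, ade, aeg, bce, bcg, bdg, bef, cde, cdf, dfg, efg

so the chain groups are C_0 ≅ Z^7, C_1 ≅ Z^21, C_2 ≅ Z^14.

The boundary map ∂_1: C_1 → C_0 is given by ∂[p,q] = [q] − [p].
As a 7×21 matrix over Z this has rank 6, with invariant factors (1,1,1,1,1,1).

The boundary map ∂_2: C_2 → C_1 acts by ∂[p,q,r] = [q,r] − [p,r] + [p,q]. For instance
  ∂cdf = df − cf + cd,
  ∂bef = ef − bf + be.
The resulting 21×14 matrix has rank 13, and its Smith normal form has invariant factors (1,1,1,1,1,1,1,1,1,1,1,1,1).

Now H_k = ker ∂_k / im ∂_{k+1}, so:

  H_0: rank C_0 − rank ∂_1 = 7 − 6 = 1, and the invariant factors of ∂_1 are all 1, so H_0 ≅ Z.
  H_1: rank ker ∂_1 − rank ∂_2 = (21 − 6) − 13 = 2, and the invariant factors of ∂_2 are all 1, so H_1 ≅ Z^2.
  H_2: rank ker ∂_2 − rank ∂_3 = (14 − 13) − 0 = 1, and there is no ∂_3, so H_2 ≅ Z.

As a check, the Euler characteristic is 7 − 21 + 14 = 0, which agrees with 1 − 2 + 1 = 0.
(K is a triangulation of the torus T^2.)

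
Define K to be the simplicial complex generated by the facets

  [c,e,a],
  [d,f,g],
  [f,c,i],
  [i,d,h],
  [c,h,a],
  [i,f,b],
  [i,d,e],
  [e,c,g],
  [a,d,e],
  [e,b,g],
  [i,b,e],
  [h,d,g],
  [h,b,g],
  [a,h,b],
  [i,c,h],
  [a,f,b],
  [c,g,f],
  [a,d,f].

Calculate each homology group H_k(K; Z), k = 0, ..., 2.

Fix the vertex order a < b < c < d < e < f < g < h < i and write every simplex with vertices in increasing order. Then dim K = 2 and the simplices of K are:

  0-simplices (9): a, b, c, d, e, f, g, h, i
  1-simplices (27): ab, ac, ad, ae, af, ah, be, bf, bg, bh, bi, ce, cf, cg, ch, ci, de, df, dg, dh, di, eg, ei, fg, fi, gh, hi
  2-simplices (18): abf, abh, ace, ach, ade, adf, beg, bei, bfi, bgh, ceg, cfg, cfi, chi, dei, dfg, dgh, dhi

Hence C_0 ≅ Z^9, C_1 ≅ Z^27, C_2 ≅ Z^18.

The boundary map ∂_1: C_1 → C_0 is given by ∂[p,q] = [q] − [p].
As a 9×27 matrix over Z this has rank 8, with invariant factors (1,1,1,1,1,1,1,1).

The boundary map ∂_2: C_2 → C_1 acts by ∂[p,q,r] = [q,r] − [p,r] + [p,q]. For instance
  ∂abf = bf − af + ab,
  ∂bei = ei − bi + be.
The resulting 27×18 matrix has rank 17, and its Smith normal form has invariant factors (1,1,1,1,1,1,1,1,1,1,1,1,1,1,1,1,1).

Computing H_k = (kernel of ∂_k) / (image of ∂_{k+1}):

  H_0: rank C_0 − rank ∂_1 = 9 − 8 = 1, and the invariant factors of ∂_1 are all 1, so H_0 = Z.
  H_1: rank ker ∂_1 − rank ∂_2 = (27 − 8) − 17 = 2, and the invariant factors of ∂_2 are all 1, so H_1 = Z^2.
  H_2: rank ker ∂_2 − rank ∂_3 = (18 − 17) − 0 = 1, and there is no ∂_3, so H_2 = Z.

(K is a triangulation of the torus T^2.)

H_0 = Z,  H_1 = Z^2,  H_2 = Z.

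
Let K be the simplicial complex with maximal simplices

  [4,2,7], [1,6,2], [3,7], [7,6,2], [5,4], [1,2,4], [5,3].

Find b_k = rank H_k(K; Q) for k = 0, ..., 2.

K has 7 vertices, 11 edges, 4 triangles.
rank ∂_0 = 0, rank ∂_1 = 6 ⇒ b_0 = 7 − 0 − 6 = 1; all invariant factors of ∂_1 are 1 so no torsion. So H_0 ≅ Z.
rank ∂_1 = 6, rank ∂_2 = 4 ⇒ b_1 = 11 − 6 − 4 = 1; all invariant factors of ∂_2 are 1 so no torsion. So H_1 ≅ Z.
rank ∂_2 = 4, rank ∂_3 = 0 ⇒ b_2 = 4 − 4 − 0 = 0. So H_2 ≅ 0.

b_0 = 1, b_1 = 1, b_2 = 0.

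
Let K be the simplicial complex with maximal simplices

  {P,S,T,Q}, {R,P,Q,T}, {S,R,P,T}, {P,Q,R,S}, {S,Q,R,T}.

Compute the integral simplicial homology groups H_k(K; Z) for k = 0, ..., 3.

H_0 ≅ Z,  H_1 = 0,  H_2 = 0,  H_3 ≅ Z.

We work with the vertex ordering P < Q < R < S < T. The simplices of K, each written with vertices in increasing order, are:

  0-simplices (5): P, Q, R, S, T
  1-simplices (10): PQ, PR, PS, PT, QR, QS, QT, RS, RT, ST
  2-simplices (10): PQR, PQS, PQT, PRS, PRT, PST, QRS, QRT, QST, RST
  3-simplices (5): PQRS, PQRT, PQST, PRST, QRST

Hence C_0 ≅ Z^5, C_1 ≅ Z^10, C_2 ≅ Z^10, C_3 ≅ Z^5.

Boundary ∂_1: C_1 → C_0 sends each edge [p,q] (with p < q) to q − p.
The 5×10 boundary matrix has rank 4 and Smith normal form diag(1,1,1,1).

∂_2: C_2 → C_1 maps a triangle to the signed sum of its edges. For instance
  ∂PRT = RT − PT + PR,
  ∂QRS = RS − QS + QR.
The 10×10 boundary matrix has rank 6 and Smith normal form diag(1,1,1,1,1,1).

The boundary map ∂_3: C_3 → C_2 sends each 3-simplex σ to the alternating sum Σ_i (−1)^i (σ with its i-th vertex removed). For instance
  ∂PQST = QST − PST + PQT − PQS,
  ∂PQRT = QRT − PRT + PQT − PQR.
This gives a 10×5 integer matrix of rank 4; reducing to Smith normal form yields diagonal entries (1,1,1,1).

Computing H_k = (kernel of ∂_k) / (image of ∂_{k+1}):

  H_0: rank C_0 − rank ∂_1 = 5 − 4 = 1, and the invariant factors of ∂_1 are all 1, so H_0 ≅ Z.
  H_1: rank ker ∂_1 − rank ∂_2 = (10 − 4) − 6 = 0, and the invariant factors of ∂_2 are all 1, so H_1 ≅ 0.
  H_2: rank ker ∂_2 − rank ∂_3 = (10 − 6) − 4 = 0, and the invariant factors of ∂_3 are all 1, so H_2 ≅ 0.
  H_3: rank ker ∂_3 − rank ∂_4 = (5 − 4) − 0 = 1, and there is no ∂_4, so H_3 ≅ Z.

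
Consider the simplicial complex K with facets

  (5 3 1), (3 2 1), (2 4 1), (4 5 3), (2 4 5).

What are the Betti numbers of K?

Fix the vertex order 1 < 2 < 3 < 4 < 5 and write every simplex with vertices in increasing order. Then dim K = 2 and the simplices of K are:

  0-simplices (5): [1], [2], [3], [4], [5]
  1-simplices (10): [1,2], [1,3], [1,4], [1,5], [2,3], [2,4], [2,5], [3,4], [3,5], [4,5]
  2-simplices (5): [1,2,3], [1,2,4], [1,3,5], [2,4,5], [3,4,5]

so the chain groups are C_0 ≅ Z^5, C_1 ≅ Z^10, C_2 ≅ Z^5.

Boundary ∂_1: C_1 → C_0 maps an edge to its endpoints' difference, ∂[p,q] = q − p. For instance
  ∂[3,4] = [4] − [3].
As a 5×10 matrix over Z this has rank 4, with invariant factors (1,1,1,1).

The boundary map ∂_2: C_2 → C_1 sends each 2-simplex [p,q,r] to [q,r] − [p,r] + [p,q]. For instance
  ∂[3,4,5] = [4,5] − [3,5] + [3,4],
  ∂[1,2,3] = [2,3] − [1,3] + [1,2].
This gives a 10×5 integer matrix of rank 5; reducing to Smith normal form yields diagonal entries (1,1,1,1,1).

Reading off H_k = ker ∂_k / im ∂_{k+1}:

  H_0: rank C_0 − rank ∂_1 = 5 − 4 = 1, and the invariant factors of ∂_1 are all 1, so H_0 ≅ Z.
  H_1: rank ker ∂_1 − rank ∂_2 = (10 − 4) − 5 = 1, and the invariant factors of ∂_2 are all 1, so H_1 ≅ Z.
  H_2: rank ker ∂_2 − rank ∂_3 = (5 − 5) − 0 = 0, and there is no ∂_3, so H_2 ≅ 0.

As a check, the Euler characteristic is 5 − 10 + 5 = 0, which agrees with 1 − 1 + 0 = 0.

Hence the Betti numbers are b_0 = 1, b_1 = 1, b_2 = 0.

b_0 = 1, b_1 = 1, b_2 = 0.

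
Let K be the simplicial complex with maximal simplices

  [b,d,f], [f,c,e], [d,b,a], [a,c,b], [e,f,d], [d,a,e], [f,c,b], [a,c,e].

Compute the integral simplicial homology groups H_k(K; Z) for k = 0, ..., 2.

Take the total order a < b < c < d < e < f on the vertex set. Then K (dimension 2) consists of the simplices:

  0-simplices (6): a, b, c, d, e, f
  1-simplices (12): ab, ac, ad, ae, bc, bd, bf, ce, cf, de, df, ef
  2-simplices (8): abc, abd, ace, ade, bcf, bdf, cef, def

so the chain groups are C_0 ≅ Z^6, C_1 ≅ Z^12, C_2 ≅ Z^8.

∂_1: C_1 → C_0 is given by ∂[p,q] = [q] − [p].
As a 6×12 matrix over Z this has rank 5, with invariant factors (1,1,1,1,1).

Boundary ∂_2: C_2 → C_1 acts by ∂[p,q,r] = [q,r] − [p,r] + [p,q]. For instance
  ∂def = ef − df + de,
  ∂bdf = df − bf + bd.
This gives a 12×8 integer matrix of rank 7; reducing to Smith normal form yields diagonal entries (1,1,1,1,1,1,1).

Computing H_k = (kernel of ∂_k) / (image of ∂_{k+1}):

  H_0: rank C_0 − rank ∂_1 = 6 − 5 = 1, and the invariant factors of ∂_1 are all 1, so H_0 = Z.
  H_1: rank ker ∂_1 − rank ∂_2 = (12 − 5) − 7 = 0, and the invariant factors of ∂_2 are all 1, so H_1 = 0.
  H_2: rank ker ∂_2 − rank ∂_3 = (8 − 7) − 0 = 1, and there is no ∂_3, so H_2 = Z.

As a check, the Euler characteristic is 6 − 12 + 8 = 2, which agrees with 1 − 0 + 1 = 2.

H_0 = Z,  H_1 = 0,  H_2 = Z.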